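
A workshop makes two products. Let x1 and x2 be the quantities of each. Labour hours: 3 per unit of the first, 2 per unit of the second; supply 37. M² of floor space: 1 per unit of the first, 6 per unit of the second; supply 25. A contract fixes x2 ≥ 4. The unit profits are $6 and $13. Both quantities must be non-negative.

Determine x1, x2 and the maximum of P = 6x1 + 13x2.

x1 = 1, x2 = 4, maximum P = 58

Corner points and P = 6x1 + 13x2:
  (0, 25/6) → P = 325/6
  (0, 4) → P = 52
  (1, 4) → P = 58

The optimum lies where x1 + 6x2 = 25 and x2 = 4.
Solving simultaneously gives x1 = 1, x2 = 4.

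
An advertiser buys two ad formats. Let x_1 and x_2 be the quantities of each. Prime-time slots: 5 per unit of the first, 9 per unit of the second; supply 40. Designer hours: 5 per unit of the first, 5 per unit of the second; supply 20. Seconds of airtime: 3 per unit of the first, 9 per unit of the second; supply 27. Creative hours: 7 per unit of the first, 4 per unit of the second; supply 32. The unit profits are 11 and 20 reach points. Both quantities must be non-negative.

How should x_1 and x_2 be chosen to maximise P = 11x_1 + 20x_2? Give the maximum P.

x_1 = 3/2, x_2 = 5/2, maximum P = 133/2

Extreme points and P = 11x_1 + 20x_2:
  (0, 0) → P = 0
  (0, 3) → P = 60
  (4, 0) → P = 44
  (3/2, 5/2) → P = 133/2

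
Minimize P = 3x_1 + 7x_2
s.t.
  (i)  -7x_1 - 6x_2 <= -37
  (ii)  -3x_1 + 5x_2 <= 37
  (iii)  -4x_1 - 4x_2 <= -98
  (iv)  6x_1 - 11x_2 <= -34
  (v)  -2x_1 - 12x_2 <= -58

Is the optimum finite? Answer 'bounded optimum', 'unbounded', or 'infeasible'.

Feasible corners and P = 3x_1 + 7x_2:
  (171/16, 221/16) → P = 515/4
  (471/34, 181/17) → P = 3947/34
The feasible region has finitely many vertices and no improving ray; the minimum is 3947/34 at (471/34, 181/17).

bounded optimum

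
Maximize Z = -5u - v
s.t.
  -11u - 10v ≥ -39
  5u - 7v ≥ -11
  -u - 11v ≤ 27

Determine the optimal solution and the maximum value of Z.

u = -5, v = -2, maximum Z = 27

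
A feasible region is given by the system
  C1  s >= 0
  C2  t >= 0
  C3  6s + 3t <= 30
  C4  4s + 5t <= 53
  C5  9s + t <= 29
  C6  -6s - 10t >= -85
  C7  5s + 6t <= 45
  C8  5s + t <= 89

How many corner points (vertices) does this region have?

5

Pairwise boundary intersections that survive every other constraint:
  (0, 0)
  (0, 15/2)
  (29/9, 0)
  (19/7, 32/7)
  (15/7, 40/7)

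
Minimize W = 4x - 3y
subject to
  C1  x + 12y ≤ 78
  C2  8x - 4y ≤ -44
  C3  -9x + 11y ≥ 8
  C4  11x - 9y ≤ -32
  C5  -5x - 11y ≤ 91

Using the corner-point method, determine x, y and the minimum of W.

Vertices and W = 4x - 3y:
  (-54/25, 167/25) → W = -717/25
  (-1950/49, 481/49) → W = -9243/49
  (-212/27, -127/27) → W = -467/27

At the optimal vertex, x + 12y = 78 and -5x - 11y = 91.
Solving simultaneously gives x = -1950/49, y = 481/49.

x = -1950/49, y = 481/49, minimum W = -9243/49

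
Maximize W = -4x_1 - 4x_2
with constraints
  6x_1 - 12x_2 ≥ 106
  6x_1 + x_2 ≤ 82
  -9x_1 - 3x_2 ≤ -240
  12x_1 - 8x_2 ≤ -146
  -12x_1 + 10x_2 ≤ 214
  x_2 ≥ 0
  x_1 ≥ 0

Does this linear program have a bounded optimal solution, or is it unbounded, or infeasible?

infeasible

The boundaries x_2 = 0 and x_1 = 0 meet at (0, 0), but that point violates 6x_1 - 12x_2 ≥ 106. Every candidate vertex is excluded by some other constraint, so the feasible region is empty.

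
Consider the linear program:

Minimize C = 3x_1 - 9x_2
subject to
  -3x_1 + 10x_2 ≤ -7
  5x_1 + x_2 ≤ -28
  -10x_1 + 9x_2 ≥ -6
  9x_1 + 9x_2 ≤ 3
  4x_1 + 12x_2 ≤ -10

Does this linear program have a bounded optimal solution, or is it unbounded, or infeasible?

From the feasible point (-273/53, -119/53), moving in the direction (-10, -3) keeps every constraint satisfied while C decreases without bound.

unbounded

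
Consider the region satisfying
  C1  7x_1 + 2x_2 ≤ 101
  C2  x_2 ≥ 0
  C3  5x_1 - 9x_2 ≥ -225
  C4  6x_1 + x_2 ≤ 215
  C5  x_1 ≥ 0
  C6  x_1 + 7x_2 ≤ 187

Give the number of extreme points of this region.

Intersecting each pair of boundary lines and keeping only the points that satisfy every inequality leaves:
  (101/7, 0)
  (333/47, 1208/47)
  (0, 0)
  (0, 25)
  (27/11, 290/11)

5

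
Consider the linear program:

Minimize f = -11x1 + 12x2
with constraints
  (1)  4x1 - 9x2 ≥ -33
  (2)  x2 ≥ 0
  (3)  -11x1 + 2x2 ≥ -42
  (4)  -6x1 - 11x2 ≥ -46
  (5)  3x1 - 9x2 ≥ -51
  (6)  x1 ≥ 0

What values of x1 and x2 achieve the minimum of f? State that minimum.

x1 = 42/11, x2 = 0, minimum f = -42

Feasible corners and f = -11x1 + 12x2:
  (51/98, 191/49) → f = 4023/98
  (0, 11/3) → f = 44
  (42/11, 0) → f = -42
  (0, 0) → f = 0
  (554/133, 254/133) → f = -3046/133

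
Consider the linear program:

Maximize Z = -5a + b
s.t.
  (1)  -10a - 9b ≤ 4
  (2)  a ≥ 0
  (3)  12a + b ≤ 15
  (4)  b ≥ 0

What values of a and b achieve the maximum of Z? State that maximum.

The optimum lies where a = 0 and 12a + b = 15.
Solving simultaneously gives a = 0, b = 15.

a = 0, b = 15, maximum Z = 15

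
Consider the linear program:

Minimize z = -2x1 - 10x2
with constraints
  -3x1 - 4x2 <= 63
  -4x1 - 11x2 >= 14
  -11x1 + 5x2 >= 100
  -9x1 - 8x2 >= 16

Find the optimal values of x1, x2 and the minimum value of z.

Feasible corners and z = -2x1 - 10x2:
  (-637/17, 210/17) → z = -826/17
  (-715/59, -393/59) → z = 5360/59
  (-390/47, 82/47) → z = -40/47

The optimum lies where -3x1 - 4x2 = 63 and -4x1 - 11x2 = 14.
Solving simultaneously gives x1 = -637/17, x2 = 210/17.

x1 = -637/17, x2 = 210/17, minimum z = -826/17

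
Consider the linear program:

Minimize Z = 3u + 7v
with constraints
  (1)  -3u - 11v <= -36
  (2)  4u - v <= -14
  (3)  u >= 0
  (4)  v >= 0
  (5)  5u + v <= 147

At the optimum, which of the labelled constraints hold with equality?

(2) and (3)

Feasible corners and Z = 3u + 7v:
  (0, 14) → Z = 98
  (133/9, 658/9) → Z = 5005/9
  (0, 147) → Z = 1029

The minimum is at (0, 14). Substituting into each constraint, equality holds for (2) and (3); the remaining constraints have slack.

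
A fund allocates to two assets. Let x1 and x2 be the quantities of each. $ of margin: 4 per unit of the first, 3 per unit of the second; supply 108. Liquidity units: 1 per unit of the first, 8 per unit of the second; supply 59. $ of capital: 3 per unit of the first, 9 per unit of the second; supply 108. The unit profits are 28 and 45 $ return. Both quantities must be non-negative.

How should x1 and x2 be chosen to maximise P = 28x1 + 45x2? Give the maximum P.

x1 = 24, x2 = 4, maximum P = 852

The optimum lies where 4x1 + 3x2 = 108 and 3x1 + 9x2 = 108.
Solving simultaneously gives x1 = 24, x2 = 4.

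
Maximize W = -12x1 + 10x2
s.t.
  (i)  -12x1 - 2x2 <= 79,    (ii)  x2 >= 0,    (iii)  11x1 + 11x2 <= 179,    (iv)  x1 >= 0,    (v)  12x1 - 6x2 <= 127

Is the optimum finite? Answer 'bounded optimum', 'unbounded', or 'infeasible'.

bounded optimum

Vertices and W = -12x1 + 10x2:
  (0, 0) → W = 0
  (127/12, 0) → W = -127
  (0, 179/11) → W = 1790/11
  (2471/198, 751/198) → W = -11071/99
The feasible region has finitely many vertices and no improving ray; the maximum is 1790/11 at (0, 179/11).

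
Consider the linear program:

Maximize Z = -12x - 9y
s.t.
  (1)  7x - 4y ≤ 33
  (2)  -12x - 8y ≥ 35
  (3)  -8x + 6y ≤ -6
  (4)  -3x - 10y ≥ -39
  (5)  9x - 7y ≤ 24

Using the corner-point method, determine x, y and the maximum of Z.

x = -51, y = -69, maximum Z = 1233

Corner points and Z = -12x - 9y:
  (-81/68, -44/17) → Z = 639/17
  (-53/156, -201/52) → Z = 2021/52
  (-51, -69) → Z = 1233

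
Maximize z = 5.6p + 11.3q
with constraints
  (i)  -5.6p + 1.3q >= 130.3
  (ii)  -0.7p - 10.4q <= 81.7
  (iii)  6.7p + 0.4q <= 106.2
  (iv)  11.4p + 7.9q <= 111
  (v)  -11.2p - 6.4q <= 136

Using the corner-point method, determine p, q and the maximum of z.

p = -115, q = 180, maximum z = 1390

Corner points and z = 5.6p + 11.3q:
  (-88507/5906, 105351/2953) → z = 9426467/29530
  (-6317/315, 623/45) → z = 2207/50
  (-115, 180) → z = 1390

The binding constraints are 11.4p + 7.9q = 111 and -11.2p - 6.4q = 136.
Solving simultaneously gives p = -115, q = 180.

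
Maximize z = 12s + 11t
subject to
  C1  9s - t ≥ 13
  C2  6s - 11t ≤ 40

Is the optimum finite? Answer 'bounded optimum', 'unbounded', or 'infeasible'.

From the feasible point (103/93, -94/31), moving in the direction (1, 9) keeps every constraint satisfied while z increases without bound.

unbounded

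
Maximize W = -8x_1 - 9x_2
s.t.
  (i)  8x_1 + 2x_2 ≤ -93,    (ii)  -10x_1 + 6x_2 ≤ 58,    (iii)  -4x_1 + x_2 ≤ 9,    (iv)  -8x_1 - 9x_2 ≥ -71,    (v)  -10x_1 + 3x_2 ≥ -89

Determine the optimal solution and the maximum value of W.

x_1 = -58, x_2 = -223, maximum W = 2471

Vertices and W = -8x_1 - 9x_2:
  (-111/16, -75/4) → W = 897/4
  (-101/44, -821/22) → W = 7793/22
  (-58, -223) → W = 2471

At the optimal vertex, -4x_1 + x_2 = 9 and -10x_1 + 3x_2 = -89.
Solving simultaneously gives x_1 = -58, x_2 = -223.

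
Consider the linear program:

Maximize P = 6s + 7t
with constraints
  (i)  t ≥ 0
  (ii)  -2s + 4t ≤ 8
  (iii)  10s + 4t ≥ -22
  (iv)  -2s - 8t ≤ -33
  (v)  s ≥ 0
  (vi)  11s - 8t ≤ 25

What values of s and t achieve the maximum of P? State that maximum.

Extreme points and P = 6s + 7t:
  (17/6, 41/12) → P = 491/12
  (41/7, 69/14) → P = 975/14
  (58/13, 313/104) → P = 4975/104

The binding constraints are -2s + 4t = 8 and 11s - 8t = 25.
Solving simultaneously gives s = 41/7, t = 69/14.

s = 41/7, t = 69/14, maximum P = 975/14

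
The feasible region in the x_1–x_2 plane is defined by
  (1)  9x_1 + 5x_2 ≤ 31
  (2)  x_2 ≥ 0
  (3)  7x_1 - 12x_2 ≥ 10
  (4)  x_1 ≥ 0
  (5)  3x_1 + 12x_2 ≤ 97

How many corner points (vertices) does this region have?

Intersecting each pair of boundary lines and keeping only the points that satisfy every inequality leaves:
  (31/9, 0)
  (422/143, 127/143)
  (10/7, 0)

3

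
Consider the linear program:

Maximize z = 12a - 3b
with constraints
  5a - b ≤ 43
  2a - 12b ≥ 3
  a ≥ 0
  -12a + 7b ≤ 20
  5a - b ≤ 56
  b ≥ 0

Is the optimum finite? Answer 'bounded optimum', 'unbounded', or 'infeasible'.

Corner points and z = 12a - 3b:
  (513/58, 71/58) → z = 5943/58
  (43/5, 0) → z = 516/5
  (3/2, 0) → z = 18
The feasible region has finitely many vertices and no improving ray; the maximum is 516/5 at (43/5, 0).

bounded optimum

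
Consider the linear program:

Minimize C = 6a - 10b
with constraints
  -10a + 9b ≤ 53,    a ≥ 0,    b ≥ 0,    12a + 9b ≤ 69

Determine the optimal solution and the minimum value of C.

a = 8/11, b = 221/33, minimum C = -2066/33

Feasible corners and C = 6a - 10b:
  (0, 53/9) → C = -530/9
  (8/11, 221/33) → C = -2066/33
  (0, 0) → C = 0
  (23/4, 0) → C = 69/2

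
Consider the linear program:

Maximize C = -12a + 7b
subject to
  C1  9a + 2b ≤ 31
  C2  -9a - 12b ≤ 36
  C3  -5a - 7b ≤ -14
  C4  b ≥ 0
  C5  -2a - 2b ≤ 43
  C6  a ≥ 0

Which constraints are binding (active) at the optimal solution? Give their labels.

C1 and C6

Feasible corners and C = -12a + 7b:
  (31/9, 0) → C = -124/3
  (0, 31/2) → C = 217/2
  (14/5, 0) → C = -168/5
  (0, 2) → C = 14

The maximum is at (0, 31/2). Substituting into each constraint, equality holds for C1 and C6; the remaining constraints have slack.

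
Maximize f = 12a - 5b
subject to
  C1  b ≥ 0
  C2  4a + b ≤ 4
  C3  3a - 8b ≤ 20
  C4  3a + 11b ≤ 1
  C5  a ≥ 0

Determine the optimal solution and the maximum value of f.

a = 1/3, b = 0, maximum f = 4

Corner points and f = 12a - 5b:
  (1/3, 0) → f = 4
  (0, 0) → f = 0
  (0, 1/11) → f = -5/11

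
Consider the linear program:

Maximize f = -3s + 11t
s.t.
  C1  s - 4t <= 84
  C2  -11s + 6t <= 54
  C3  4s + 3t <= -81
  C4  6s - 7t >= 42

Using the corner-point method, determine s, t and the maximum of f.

s = -441/46, t = -327/23, maximum f = -5871/46

Vertices and f = -3s + 11t:
  (-360/19, -489/19) → f = -4299/19
  (-72/19, -417/19) → f = -4371/19
  (-630/41, -786/41) → f = -6756/41
  (-441/46, -327/23) → f = -5871/46

The binding constraints are 4s + 3t = -81 and 6s - 7t = 42.
Solving simultaneously gives s = -441/46, t = -327/23.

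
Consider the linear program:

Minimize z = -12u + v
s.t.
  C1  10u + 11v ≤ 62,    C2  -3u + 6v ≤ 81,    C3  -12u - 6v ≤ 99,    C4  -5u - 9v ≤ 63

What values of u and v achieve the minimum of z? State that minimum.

u = 1251/35, v = -188/7, minimum z = -15952/35

Extreme points and z = -12u + v:
  (-173/31, 332/31) → z = 2408/31
  (1251/35, -188/7) → z = -15952/35
  (-12, 15/2) → z = 303/2
  (-171/26, -87/26) → z = 1965/26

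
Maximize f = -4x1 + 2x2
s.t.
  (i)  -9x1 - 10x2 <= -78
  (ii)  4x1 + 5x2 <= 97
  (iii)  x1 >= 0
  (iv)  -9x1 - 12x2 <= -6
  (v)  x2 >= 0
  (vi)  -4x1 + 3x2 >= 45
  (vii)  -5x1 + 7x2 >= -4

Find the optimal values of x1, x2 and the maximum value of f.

x1 = 0, x2 = 97/5, maximum f = 194/5

Extreme points and f = -4x1 + 2x2:
  (0, 97/5) → f = 194/5
  (33/16, 71/4) → f = 109/4
  (0, 15) → f = 30

The optimum lies where 4x1 + 5x2 = 97 and x1 = 0.
Solving simultaneously gives x1 = 0, x2 = 97/5.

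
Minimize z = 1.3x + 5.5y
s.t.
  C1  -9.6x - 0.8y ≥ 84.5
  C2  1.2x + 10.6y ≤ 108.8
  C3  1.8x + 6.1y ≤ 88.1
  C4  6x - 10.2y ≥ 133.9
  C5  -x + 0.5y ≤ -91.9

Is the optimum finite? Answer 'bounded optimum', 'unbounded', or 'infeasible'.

From the feasible point (3127/560, -48337/280), moving in the direction (-0.5, -1) keeps every constraint satisfied while z decreases without bound.

unbounded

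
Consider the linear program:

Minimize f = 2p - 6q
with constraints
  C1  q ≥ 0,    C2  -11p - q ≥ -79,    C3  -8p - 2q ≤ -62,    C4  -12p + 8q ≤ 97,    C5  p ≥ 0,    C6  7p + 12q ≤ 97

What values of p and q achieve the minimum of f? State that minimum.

Extreme points and f = 2p - 6q:
  (48/7, 25/7) → f = -54/7
  (851/125, 514/125) → f = -1382/125
  (275/41, 171/41) → f = -476/41

p = 275/41, q = 171/41, minimum f = -476/41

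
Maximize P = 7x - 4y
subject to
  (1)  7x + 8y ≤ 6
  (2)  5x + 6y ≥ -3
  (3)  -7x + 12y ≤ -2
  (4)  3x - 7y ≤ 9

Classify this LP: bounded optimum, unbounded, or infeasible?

Feasible corners and P = 7x - 4y:
  (22/35, 1/5) → P = 18/5
  (114/73, -45/73) → P = 978/73
  (-4/17, -31/102) → P = -22/51
  (33/53, -54/53) → P = 447/53
The feasible region has finitely many vertices and no improving ray; the maximum is 978/73 at (114/73, -45/73).

bounded optimum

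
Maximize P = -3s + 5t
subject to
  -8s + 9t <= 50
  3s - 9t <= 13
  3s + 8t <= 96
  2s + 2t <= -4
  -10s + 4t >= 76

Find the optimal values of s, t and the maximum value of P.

s = -242/29, t = -54/29, maximum P = 456/29

Corner points and P = -3s + 5t:
  (-63/5, -254/45) → P = 431/45
  (-242/29, -54/29) → P = 456/29
  (-368/39, -179/39) → P = 209/39

At the optimal vertex, -8s + 9t = 50 and -10s + 4t = 76.
Solving simultaneously gives s = -242/29, t = -54/29.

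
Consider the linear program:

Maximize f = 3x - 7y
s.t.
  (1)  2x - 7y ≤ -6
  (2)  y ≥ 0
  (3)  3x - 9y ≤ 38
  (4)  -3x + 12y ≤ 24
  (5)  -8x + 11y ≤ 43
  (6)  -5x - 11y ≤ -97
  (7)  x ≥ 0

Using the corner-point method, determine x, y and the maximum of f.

Corner points and f = 3x - 7y:
  (32, 10) → f = 26
  (613/57, 224/57) → f = 271/57
  (300/31, 137/31) → f = -59/31

x = 32, y = 10, maximum f = 26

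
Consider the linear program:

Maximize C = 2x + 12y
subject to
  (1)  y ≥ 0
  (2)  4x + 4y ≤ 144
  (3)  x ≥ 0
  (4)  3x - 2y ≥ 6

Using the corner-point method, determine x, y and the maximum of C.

Corner points and C = 2x + 12y:
  (36, 0) → C = 72
  (2, 0) → C = 4
  (78/5, 102/5) → C = 276

x = 78/5, y = 102/5, maximum C = 276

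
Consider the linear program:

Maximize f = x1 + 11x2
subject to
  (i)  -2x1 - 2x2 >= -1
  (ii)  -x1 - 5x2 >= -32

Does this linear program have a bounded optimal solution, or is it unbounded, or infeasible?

From the feasible point (-59/8, 63/8), moving in the direction (-5, 1) keeps every constraint satisfied while f increases without bound.

unbounded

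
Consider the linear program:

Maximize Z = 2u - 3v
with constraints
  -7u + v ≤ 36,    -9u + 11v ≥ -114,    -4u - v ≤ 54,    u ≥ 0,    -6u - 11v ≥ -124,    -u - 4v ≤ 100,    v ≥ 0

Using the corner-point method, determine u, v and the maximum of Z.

Feasible corners and Z = 2u - 3v:
  (238/15, 144/55) → Z = 788/33
  (38/3, 0) → Z = 76/3
  (0, 124/11) → Z = -372/11
  (0, 0) → Z = 0

u = 38/3, v = 0, maximum Z = 76/3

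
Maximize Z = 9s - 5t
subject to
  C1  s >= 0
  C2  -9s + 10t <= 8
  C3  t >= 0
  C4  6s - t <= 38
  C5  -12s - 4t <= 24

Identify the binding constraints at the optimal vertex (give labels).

Extreme points and Z = 9s - 5t:
  (0, 4/5) → Z = -4
  (0, 0) → Z = 0
  (388/51, 130/17) → Z = 514/17
  (19/3, 0) → Z = 57

The maximum is at (19/3, 0). Substituting into each constraint, equality holds for C3 and C4; the remaining constraints have slack.

C3 and C4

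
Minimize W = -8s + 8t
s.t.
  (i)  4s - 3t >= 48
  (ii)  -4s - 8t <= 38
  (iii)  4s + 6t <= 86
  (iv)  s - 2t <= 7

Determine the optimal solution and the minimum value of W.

s = 107/7, t = 29/7, minimum W = -624/7

Feasible corners and W = -8s + 8t:
  (91/6, 38/9) → W = -788/9
  (15, 4) → W = -88
  (107/7, 29/7) → W = -624/7

The binding constraints are 4s + 6t = 86 and s - 2t = 7.
Solving simultaneously gives s = 107/7, t = 29/7.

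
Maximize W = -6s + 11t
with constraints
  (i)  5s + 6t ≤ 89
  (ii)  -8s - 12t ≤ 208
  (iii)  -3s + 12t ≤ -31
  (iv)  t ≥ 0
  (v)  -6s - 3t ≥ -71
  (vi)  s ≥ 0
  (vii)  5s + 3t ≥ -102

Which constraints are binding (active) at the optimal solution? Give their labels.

Corner points and W = -6s + 11t:
  (31/3, 0) → W = -62
  (35/3, 1/3) → W = -199/3
  (71/6, 0) → W = -71

The maximum is at (31/3, 0). Substituting into each constraint, equality holds for (iii) and (iv); the remaining constraints have slack.

(iii) and (iv)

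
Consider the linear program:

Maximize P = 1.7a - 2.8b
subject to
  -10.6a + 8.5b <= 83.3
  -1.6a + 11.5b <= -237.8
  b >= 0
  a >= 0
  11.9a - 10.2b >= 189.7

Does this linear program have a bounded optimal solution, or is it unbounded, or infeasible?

From the feasible point (148.625, 0), moving in the direction (11.5, 1.6) keeps every constraint satisfied while P increases without bound.

unbounded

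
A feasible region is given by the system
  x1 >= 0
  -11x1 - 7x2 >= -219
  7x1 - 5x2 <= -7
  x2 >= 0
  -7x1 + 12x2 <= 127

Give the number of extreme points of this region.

Intersecting each pair of boundary lines and keeping only the points that satisfy every inequality leaves:
  (0, 7/5)
  (0, 127/12)
  (523/52, 805/52)
  (1739/181, 2930/181)

4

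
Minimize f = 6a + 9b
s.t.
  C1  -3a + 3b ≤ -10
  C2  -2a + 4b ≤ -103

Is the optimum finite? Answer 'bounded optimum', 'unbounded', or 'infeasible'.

From the feasible point (-269/6, -289/6), moving in the direction (-3, -3) keeps every constraint satisfied while f decreases without bound.

unbounded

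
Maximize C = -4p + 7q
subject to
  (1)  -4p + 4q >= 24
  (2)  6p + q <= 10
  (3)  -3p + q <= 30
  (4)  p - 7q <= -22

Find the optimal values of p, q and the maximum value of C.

p = -20/9, q = 70/3, maximum C = 1550/9

Vertices and C = -4p + 7q:
  (4/7, 46/7) → C = 306/7
  (-10/3, 8/3) → C = 32
  (-20/9, 70/3) → C = 1550/9
  (-47/5, 9/5) → C = 251/5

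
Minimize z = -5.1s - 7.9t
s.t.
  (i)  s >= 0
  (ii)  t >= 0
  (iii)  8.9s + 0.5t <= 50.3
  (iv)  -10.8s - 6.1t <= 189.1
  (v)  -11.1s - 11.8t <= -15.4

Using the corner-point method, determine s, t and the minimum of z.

Vertices and z = -5.1s - 7.9t:
  (0, 503/5) → z = -39737/50
  (0, 77/59) → z = -6083/590
  (503/89, 0) → z = -25653/890
  (154/111, 0) → z = -1309/185

s = 0, t = 100.6, minimum z = -794.74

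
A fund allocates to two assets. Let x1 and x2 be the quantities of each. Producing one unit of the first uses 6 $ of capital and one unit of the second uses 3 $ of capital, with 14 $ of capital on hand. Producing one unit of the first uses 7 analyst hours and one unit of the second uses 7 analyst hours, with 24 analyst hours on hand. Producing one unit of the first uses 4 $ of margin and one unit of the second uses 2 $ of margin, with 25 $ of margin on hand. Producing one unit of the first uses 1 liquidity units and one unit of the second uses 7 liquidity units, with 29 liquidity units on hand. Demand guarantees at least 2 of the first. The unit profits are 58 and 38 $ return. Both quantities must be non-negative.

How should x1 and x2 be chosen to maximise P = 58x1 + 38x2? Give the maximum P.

Corner points and P = 58x1 + 38x2:
  (7/3, 0) → P = 406/3
  (2, 0) → P = 116
  (2, 2/3) → P = 424/3

At the optimal vertex, 6x1 + 3x2 = 14 and x1 = 2.
Solving simultaneously gives x1 = 2, x2 = 2/3.

x1 = 2, x2 = 2/3, maximum P = 424/3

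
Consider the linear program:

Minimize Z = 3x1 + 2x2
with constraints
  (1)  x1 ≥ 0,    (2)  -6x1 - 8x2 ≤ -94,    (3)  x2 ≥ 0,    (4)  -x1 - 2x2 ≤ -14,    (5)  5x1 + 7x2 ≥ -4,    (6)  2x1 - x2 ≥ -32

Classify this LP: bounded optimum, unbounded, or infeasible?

Corner points and Z = 3x1 + 2x2:
  (0, 47/4) → Z = 47/2
  (0, 32) → Z = 64
  (47/3, 0) → Z = 47
The feasible region has finitely many vertices and no improving ray; the minimum is 47/2 at (0, 47/4).

bounded optimum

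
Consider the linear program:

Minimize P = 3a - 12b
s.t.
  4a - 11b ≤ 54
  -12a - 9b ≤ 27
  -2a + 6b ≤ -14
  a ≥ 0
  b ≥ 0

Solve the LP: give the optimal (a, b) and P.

At the optimal vertex, 4a - 11b = 54 and -2a + 6b = -14.
Solving simultaneously gives a = 85, b = 26.

a = 85, b = 26, minimum P = -57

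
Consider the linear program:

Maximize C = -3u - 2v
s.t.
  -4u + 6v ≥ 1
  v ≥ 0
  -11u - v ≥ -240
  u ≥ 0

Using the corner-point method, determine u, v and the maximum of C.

u = 0, v = 1/6, maximum C = -1/3

Corner points and C = -3u - 2v:
  (1439/70, 971/70) → C = -6259/70
  (0, 1/6) → C = -1/3
  (0, 240) → C = -480

The optimum lies where -4u + 6v = 1 and u = 0.
Solving simultaneously gives u = 0, v = 1/6.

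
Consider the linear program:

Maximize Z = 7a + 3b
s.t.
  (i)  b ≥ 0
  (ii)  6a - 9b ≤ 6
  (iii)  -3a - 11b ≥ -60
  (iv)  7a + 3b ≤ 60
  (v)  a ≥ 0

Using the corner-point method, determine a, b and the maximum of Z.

a = 202/31, b = 114/31, maximum Z = 1756/31

Extreme points and Z = 7a + 3b:
  (1, 0) → Z = 7
  (0, 0) → Z = 0
  (202/31, 114/31) → Z = 1756/31
  (0, 60/11) → Z = 180/11

At the optimal vertex, 6a - 9b = 6 and -3a - 11b = -60.
Solving simultaneously gives a = 202/31, b = 114/31.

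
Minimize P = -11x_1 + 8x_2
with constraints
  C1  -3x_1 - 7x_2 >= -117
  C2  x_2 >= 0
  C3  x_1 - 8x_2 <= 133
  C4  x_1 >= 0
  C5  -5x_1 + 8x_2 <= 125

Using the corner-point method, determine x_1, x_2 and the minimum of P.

x_1 = 39, x_2 = 0, minimum P = -429

Vertices and P = -11x_1 + 8x_2:
  (39, 0) → P = -429
  (61/59, 960/59) → P = 7009/59
  (0, 0) → P = 0
  (0, 125/8) → P = 125

At the optimal vertex, -3x_1 - 7x_2 = -117 and x_2 = 0.
Solving simultaneously gives x_1 = 39, x_2 = 0.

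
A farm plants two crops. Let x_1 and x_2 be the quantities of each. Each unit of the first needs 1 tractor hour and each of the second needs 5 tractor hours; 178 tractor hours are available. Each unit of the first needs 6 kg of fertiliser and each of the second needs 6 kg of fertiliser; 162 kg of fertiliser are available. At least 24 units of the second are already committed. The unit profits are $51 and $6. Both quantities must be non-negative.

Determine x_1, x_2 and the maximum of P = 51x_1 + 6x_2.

Feasible corners and P = 51x_1 + 6x_2:
  (0, 27) → P = 162
  (0, 24) → P = 144
  (3, 24) → P = 297

x_1 = 3, x_2 = 24, maximum P = 297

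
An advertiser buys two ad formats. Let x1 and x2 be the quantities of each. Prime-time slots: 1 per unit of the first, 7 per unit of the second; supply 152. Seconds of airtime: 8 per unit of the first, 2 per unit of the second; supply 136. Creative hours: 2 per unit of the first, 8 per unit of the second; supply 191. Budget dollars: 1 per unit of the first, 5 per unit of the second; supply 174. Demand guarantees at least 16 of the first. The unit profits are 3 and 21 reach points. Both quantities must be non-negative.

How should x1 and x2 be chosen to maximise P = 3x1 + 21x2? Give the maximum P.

Feasible corners and P = 3x1 + 21x2:
  (17, 0) → P = 51
  (16, 0) → P = 48
  (16, 4) → P = 132

The optimum lies where 8x1 + 2x2 = 136 and x1 = 16.
Solving simultaneously gives x1 = 16, x2 = 4.

x1 = 16, x2 = 4, maximum P = 132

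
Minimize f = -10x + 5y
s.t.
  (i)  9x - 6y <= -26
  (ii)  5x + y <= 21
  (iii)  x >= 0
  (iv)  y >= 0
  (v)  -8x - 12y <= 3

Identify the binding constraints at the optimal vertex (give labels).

(i) and (ii)

Feasible corners and f = -10x + 5y:
  (100/39, 319/39) → f = 595/39
  (0, 13/3) → f = 65/3
  (0, 21) → f = 105

The minimum is at (100/39, 319/39). Substituting into each constraint, equality holds for (i) and (ii); the remaining constraints have slack.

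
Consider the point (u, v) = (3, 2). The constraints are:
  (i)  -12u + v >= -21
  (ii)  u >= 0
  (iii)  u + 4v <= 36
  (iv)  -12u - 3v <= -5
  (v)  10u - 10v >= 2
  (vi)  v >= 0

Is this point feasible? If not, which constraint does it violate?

not feasible — violates (i)

Constraint (i): -12u + v = -34, which is not ≥ -21. All other constraints are satisfied.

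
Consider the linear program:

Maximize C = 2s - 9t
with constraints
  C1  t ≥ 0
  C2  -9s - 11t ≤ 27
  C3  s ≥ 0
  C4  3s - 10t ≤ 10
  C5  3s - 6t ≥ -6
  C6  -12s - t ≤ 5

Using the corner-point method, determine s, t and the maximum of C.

s = 10/3, t = 0, maximum C = 20/3

The feasible region is unbounded (it extends along (10, 3), (2, 1)), but C strictly decreases along every unbounded feasible direction, so there is no improving ray and the maximum is attained at a vertex.

The binding constraints are t = 0 and 3s - 10t = 10.
Solving simultaneously gives s = 10/3, t = 0.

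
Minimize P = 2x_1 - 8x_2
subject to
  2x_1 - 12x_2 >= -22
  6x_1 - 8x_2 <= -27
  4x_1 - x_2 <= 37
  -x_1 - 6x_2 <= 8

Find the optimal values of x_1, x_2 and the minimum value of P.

x_1 = -19/2, x_2 = 1/4, minimum P = -21

Corner points and P = 2x_1 - 8x_2:
  (-37/14, 39/28) → P = -115/7
  (-19/2, 1/4) → P = -21
  (-113/22, -21/44) → P = -71/11

The optimum lies where 2x_1 - 12x_2 = -22 and -x_1 - 6x_2 = 8.
Solving simultaneously gives x_1 = -19/2, x_2 = 1/4.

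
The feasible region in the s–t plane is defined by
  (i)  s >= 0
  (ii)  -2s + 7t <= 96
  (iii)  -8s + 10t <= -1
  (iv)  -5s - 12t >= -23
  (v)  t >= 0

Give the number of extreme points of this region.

3

The feasible vertices (each the meet of two boundaries and inside every other half-plane) are:
  (121/73, 179/146)
  (1/8, 0)
  (23/5, 0)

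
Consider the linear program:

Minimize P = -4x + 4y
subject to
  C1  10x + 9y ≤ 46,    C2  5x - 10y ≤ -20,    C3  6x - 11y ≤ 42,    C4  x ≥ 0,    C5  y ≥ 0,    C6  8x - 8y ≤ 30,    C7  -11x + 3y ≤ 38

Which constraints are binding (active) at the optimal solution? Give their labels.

Corner points and P = -4x + 4y:
  (56/29, 86/29) → P = 120/29
  (0, 46/9) → P = 184/9
  (0, 2) → P = 8

The minimum is at (56/29, 86/29). Substituting into each constraint, equality holds for C1 and C2; the remaining constraints have slack.

C1 and C2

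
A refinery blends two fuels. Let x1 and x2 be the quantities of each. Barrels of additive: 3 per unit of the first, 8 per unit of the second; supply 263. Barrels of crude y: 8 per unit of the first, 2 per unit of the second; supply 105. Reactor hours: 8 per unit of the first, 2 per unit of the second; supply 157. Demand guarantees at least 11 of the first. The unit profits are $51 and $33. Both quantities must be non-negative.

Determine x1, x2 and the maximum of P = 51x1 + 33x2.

x1 = 11, x2 = 17/2, maximum P = 1683/2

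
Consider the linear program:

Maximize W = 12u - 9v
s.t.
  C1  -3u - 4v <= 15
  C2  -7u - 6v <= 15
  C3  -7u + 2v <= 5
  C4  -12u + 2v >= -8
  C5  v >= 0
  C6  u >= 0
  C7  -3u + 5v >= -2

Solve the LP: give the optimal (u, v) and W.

Feasible corners and W = 12u - 9v:
  (13/5, 58/5) → W = -366/5
  (0, 5/2) → W = -45/2
  (2/3, 0) → W = 8
  (0, 0) → W = 0

u = 2/3, v = 0, maximum W = 8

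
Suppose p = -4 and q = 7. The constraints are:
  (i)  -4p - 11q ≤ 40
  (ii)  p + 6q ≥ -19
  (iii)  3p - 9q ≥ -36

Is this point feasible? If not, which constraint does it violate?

not feasible — violates (iii)

Constraint (iii): 3p - 9q = -75, which is not ≥ -36. All other constraints are satisfied.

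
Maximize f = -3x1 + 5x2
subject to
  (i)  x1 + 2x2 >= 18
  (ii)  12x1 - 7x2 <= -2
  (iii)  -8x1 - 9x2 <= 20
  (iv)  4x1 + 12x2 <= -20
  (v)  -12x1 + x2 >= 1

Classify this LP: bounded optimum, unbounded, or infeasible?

The boundaries x1 + 2x2 = 18 and -8x1 - 9x2 = 20 meet at (-202/7, 164/7), but that point violates 4x1 + 12x2 ≤ -20. Every candidate vertex is excluded by some other constraint, so the feasible region is empty.

infeasible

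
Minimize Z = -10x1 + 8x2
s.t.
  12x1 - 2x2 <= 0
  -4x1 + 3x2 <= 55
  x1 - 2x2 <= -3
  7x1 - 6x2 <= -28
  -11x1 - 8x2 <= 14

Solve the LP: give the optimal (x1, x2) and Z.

Corner points and Z = -10x1 + 8x2:
  (55/14, 165/7) → Z = 1045/7
  (28/29, 168/29) → Z = 1064/29
  (-482/65, 549/65) → Z = 9212/65
  (-154/61, 105/61) → Z = 2380/61

The binding constraints are 12x1 - 2x2 = 0 and 7x1 - 6x2 = -28.
Solving simultaneously gives x1 = 28/29, x2 = 168/29.

x1 = 28/29, x2 = 168/29, minimum Z = 1064/29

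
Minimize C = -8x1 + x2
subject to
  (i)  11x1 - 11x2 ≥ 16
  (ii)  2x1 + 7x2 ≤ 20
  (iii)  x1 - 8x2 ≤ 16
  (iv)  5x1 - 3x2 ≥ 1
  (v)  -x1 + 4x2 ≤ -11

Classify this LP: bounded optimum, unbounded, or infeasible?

bounded optimum

Vertices and C = -8x1 + x2:
  (272/23, -12/23) → C = -2188/23
  (157/15, -2/15) → C = -1258/15
  (6, -5/4) → C = -197/4
The feasible region has finitely many vertices and no improving ray; the minimum is -2188/23 at (272/23, -12/23).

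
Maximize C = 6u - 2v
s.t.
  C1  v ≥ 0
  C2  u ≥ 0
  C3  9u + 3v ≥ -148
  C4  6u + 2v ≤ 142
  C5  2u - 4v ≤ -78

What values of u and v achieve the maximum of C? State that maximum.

u = 103/7, v = 188/7, maximum C = 242/7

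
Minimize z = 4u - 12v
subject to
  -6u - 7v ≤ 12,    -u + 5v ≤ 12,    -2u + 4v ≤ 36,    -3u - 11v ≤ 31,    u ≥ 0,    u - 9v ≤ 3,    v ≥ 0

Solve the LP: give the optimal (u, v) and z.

Extreme points and z = 4u - 12v:
  (0, 12/5) → z = -144/5
  (0, 0) → z = 0
  (3, 0) → z = 12
The feasible region is unbounded (it extends along (5, 1), (9, 1)), but z strictly increases along every unbounded feasible direction, so there is no improving ray and the minimum is attained at a vertex.

The optimum lies where -u + 5v = 12 and u = 0.
Solving simultaneously gives u = 0, v = 12/5.

u = 0, v = 12/5, minimum z = -144/5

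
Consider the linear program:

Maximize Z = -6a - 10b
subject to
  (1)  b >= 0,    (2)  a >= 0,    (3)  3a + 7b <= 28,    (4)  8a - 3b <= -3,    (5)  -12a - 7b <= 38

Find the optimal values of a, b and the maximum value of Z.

Feasible corners and Z = -6a - 10b:
  (0, 4) → Z = -40
  (0, 1) → Z = -10
  (63/65, 233/65) → Z = -2708/65

At the optimal vertex, a = 0 and 8a - 3b = -3.
Solving simultaneously gives a = 0, b = 1.

a = 0, b = 1, maximum Z = -10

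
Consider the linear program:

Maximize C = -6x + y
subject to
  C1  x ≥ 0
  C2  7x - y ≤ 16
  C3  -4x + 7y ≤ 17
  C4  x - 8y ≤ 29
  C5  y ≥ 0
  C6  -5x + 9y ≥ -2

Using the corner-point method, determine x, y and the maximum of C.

x = 0, y = 17/7, maximum C = 17/7

Feasible corners and C = -6x + y:
  (0, 17/7) → C = 17/7
  (0, 0) → C = 0
  (43/15, 61/15) → C = -197/15
  (71/29, 33/29) → C = -393/29
  (2/5, 0) → C = -12/5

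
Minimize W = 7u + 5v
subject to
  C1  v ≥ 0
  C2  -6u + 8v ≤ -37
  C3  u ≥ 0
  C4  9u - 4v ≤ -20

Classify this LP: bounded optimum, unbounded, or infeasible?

infeasible

The boundaries v = 0 and -6u + 8v = -37 meet at (37/6, 0), but that point violates 9u - 4v ≤ -20. Every candidate vertex is excluded by some other constraint, so the feasible region is empty.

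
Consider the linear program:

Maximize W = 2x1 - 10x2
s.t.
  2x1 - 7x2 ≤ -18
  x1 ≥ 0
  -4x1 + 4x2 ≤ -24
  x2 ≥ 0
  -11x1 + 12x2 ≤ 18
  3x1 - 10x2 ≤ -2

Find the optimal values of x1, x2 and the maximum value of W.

Vertices and W = 2x1 - 10x2:
  (12, 6) → W = -36
  (166, 50) → W = -168
  (90, 84) → W = -660
The feasible region is unbounded (it extends along (10, 3), (12, 11)), but W strictly decreases along every unbounded feasible direction, so there is no improving ray and the maximum is attained at a vertex.

At the optimal vertex, 2x1 - 7x2 = -18 and -4x1 + 4x2 = -24.
Solving simultaneously gives x1 = 12, x2 = 6.

x1 = 12, x2 = 6, maximum W = -36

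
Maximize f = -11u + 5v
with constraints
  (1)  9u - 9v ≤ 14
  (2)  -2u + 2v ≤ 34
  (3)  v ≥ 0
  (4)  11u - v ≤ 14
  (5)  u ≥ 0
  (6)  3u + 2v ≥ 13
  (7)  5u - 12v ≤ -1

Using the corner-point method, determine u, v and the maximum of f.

Feasible corners and f = -11u + 5v:
  (31/10, 201/10) → f = 332/5
  (0, 17) → f = 85
  (41/25, 101/25) → f = 54/25
  (0, 13/2) → f = 65/2

At the optimal vertex, -2u + 2v = 34 and u = 0.
Solving simultaneously gives u = 0, v = 17.

u = 0, v = 17, maximum f = 85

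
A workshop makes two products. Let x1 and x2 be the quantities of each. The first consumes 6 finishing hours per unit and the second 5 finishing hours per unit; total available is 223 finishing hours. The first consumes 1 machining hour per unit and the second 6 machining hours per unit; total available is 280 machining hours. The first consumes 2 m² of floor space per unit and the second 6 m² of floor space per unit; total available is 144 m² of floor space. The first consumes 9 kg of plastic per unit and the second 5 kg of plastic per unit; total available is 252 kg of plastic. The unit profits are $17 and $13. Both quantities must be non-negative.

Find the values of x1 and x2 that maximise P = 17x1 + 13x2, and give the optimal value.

x1 = 18, x2 = 18, maximum P = 540

Extreme points and P = 17x1 + 13x2:
  (0, 0) → P = 0
  (0, 24) → P = 312
  (28, 0) → P = 476
  (18, 18) → P = 540

The binding constraints are 2x1 + 6x2 = 144 and 9x1 + 5x2 = 252.
Solving simultaneously gives x1 = 18, x2 = 18.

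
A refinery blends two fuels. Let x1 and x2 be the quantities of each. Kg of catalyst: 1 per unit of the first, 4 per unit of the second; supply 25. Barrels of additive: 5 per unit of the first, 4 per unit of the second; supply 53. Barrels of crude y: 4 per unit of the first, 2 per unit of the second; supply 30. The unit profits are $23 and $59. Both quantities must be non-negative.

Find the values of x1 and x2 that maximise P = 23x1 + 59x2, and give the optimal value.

x1 = 5, x2 = 5, maximum P = 410

Feasible corners and P = 23x1 + 59x2:
  (0, 0) → P = 0
  (0, 25/4) → P = 1475/4
  (15/2, 0) → P = 345/2
  (5, 5) → P = 410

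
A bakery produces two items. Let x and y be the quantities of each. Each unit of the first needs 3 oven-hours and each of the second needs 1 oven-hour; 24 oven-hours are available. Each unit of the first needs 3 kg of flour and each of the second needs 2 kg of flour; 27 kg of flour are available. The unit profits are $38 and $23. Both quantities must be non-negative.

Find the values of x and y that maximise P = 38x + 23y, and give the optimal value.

x = 7, y = 3, maximum P = 335

Feasible corners and P = 38x + 23y:
  (0, 0) → P = 0
  (0, 27/2) → P = 621/2
  (8, 0) → P = 304
  (7, 3) → P = 335

At the optimal vertex, 3x + y = 24 and 3x + 2y = 27.
Solving simultaneously gives x = 7, y = 3.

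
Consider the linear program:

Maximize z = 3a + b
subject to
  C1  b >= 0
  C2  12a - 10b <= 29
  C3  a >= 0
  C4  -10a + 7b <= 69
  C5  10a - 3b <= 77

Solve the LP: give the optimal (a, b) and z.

a = 373/20, b = 73/2, maximum z = 1849/20

Extreme points and z = 3a + b:
  (29/12, 0) → z = 29/4
  (0, 0) → z = 0
  (683/64, 317/32) → z = 2683/64
  (0, 69/7) → z = 69/7
  (373/20, 73/2) → z = 1849/20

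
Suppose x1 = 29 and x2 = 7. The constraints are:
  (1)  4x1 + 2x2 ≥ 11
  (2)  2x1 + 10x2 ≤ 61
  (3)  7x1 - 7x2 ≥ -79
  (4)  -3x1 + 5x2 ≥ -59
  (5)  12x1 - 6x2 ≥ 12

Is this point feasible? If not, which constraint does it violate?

not feasible — violates (2)

Constraint (2): 2x1 + 10x2 = 128, which is not ≤ 61. All other constraints are satisfied.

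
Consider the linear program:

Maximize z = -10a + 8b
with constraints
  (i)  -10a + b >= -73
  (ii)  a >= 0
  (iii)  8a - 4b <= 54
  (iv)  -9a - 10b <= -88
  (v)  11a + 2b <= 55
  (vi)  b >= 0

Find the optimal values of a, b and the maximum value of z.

a = 0, b = 55/2, maximum z = 220

Feasible corners and z = -10a + 8b:
  (0, 44/5) → z = 352/5
  (0, 55/2) → z = 220
  (187/46, 473/92) → z = 11/23

The optimum lies where a = 0 and 11a + 2b = 55.
Solving simultaneously gives a = 0, b = 55/2.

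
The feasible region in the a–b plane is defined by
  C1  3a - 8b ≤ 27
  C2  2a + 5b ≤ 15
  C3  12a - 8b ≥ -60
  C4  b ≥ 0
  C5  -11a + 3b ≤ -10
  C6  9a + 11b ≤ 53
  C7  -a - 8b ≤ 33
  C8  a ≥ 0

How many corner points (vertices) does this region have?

The feasible vertices (each the meet of two boundaries and inside every other half-plane) are:
  (95/61, 145/61)
  (100/23, 29/23)
  (10/11, 0)
  (53/9, 0)

4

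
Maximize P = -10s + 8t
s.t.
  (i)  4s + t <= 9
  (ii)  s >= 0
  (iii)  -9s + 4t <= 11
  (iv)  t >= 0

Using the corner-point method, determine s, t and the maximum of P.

s = 1, t = 5, maximum P = 30

Feasible corners and P = -10s + 8t:
  (1, 5) → P = 30
  (9/4, 0) → P = -45/2
  (0, 11/4) → P = 22
  (0, 0) → P = 0

The binding constraints are 4s + t = 9 and -9s + 4t = 11.
Solving simultaneously gives s = 1, t = 5.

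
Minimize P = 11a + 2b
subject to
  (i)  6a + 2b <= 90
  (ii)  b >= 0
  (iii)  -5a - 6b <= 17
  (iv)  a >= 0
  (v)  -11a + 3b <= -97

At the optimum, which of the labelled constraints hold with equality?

Vertices and P = 11a + 2b:
  (15, 0) → P = 165
  (58/5, 51/5) → P = 148
  (97/11, 0) → P = 97

The minimum is at (97/11, 0). Substituting into each constraint, equality holds for (ii) and (v); the remaining constraints have slack.

(ii) and (v)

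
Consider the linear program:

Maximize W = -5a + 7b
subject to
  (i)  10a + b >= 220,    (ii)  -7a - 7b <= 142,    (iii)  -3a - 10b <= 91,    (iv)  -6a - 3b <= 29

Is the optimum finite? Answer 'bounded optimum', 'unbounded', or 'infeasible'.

unbounded

From the feasible point (2291/97, -1570/97), moving in the direction (-1, 10) keeps every constraint satisfied while W increases without bound.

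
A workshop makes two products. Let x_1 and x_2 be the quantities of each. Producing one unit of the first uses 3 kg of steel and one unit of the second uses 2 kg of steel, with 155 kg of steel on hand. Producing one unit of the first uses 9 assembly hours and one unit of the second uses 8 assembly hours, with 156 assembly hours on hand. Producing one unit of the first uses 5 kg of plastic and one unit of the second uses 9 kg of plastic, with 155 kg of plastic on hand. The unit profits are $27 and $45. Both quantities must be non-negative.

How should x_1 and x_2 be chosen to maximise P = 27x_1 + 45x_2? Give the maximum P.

x_1 = 4, x_2 = 15, maximum P = 783

Corner points and P = 27x_1 + 45x_2:
  (0, 0) → P = 0
  (0, 155/9) → P = 775
  (52/3, 0) → P = 468
  (4, 15) → P = 783

At the optimal vertex, 9x_1 + 8x_2 = 156 and 5x_1 + 9x_2 = 155.
Solving simultaneously gives x_1 = 4, x_2 = 15.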